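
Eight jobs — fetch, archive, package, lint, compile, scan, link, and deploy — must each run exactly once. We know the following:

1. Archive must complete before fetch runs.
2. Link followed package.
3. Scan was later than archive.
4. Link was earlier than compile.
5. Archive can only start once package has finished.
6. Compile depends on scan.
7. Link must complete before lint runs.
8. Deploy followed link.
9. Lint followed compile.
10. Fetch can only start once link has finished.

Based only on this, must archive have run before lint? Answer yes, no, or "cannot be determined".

Chain the constraints: archive → scan → compile → lint. Each link is directly stated, so archive comes before lint.

yes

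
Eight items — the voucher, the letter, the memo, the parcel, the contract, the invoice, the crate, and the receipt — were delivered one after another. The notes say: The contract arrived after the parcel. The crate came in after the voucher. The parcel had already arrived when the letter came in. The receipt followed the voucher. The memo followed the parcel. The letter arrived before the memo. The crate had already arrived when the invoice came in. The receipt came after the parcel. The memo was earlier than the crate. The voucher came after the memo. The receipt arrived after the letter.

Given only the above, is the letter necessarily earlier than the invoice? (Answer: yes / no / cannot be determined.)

yes

Chain the constraints: the letter → the memo → the crate → the invoice. Each link is directly stated, so the letter comes before the invoice.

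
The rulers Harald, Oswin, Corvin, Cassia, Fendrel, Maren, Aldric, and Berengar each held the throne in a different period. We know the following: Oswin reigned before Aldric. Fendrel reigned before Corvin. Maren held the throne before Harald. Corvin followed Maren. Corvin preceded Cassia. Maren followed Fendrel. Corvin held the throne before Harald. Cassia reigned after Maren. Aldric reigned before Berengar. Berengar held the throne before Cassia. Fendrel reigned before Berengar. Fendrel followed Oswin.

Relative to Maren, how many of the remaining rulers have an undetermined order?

2

Forced before Maren: Fendrel and Oswin; forced after Maren: Cassia, Corvin, and Harald.
That leaves Aldric and Berengar with no forced order relative to Maren — 2.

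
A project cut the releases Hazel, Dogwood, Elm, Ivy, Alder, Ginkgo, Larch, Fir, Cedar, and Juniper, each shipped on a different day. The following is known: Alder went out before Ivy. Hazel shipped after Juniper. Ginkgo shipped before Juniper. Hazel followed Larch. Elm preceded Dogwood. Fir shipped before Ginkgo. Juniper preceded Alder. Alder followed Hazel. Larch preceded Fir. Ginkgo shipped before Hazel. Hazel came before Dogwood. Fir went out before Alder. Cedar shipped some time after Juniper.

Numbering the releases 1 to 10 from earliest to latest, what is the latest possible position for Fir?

Fir must come before Alder, Cedar, Dogwood, Ginkgo, Hazel, Ivy, and Juniper — 7 releases forced after it.
Everything else can be placed before Fir in some valid order, so Fir can sit as late as position 10 − 7 = 3.

3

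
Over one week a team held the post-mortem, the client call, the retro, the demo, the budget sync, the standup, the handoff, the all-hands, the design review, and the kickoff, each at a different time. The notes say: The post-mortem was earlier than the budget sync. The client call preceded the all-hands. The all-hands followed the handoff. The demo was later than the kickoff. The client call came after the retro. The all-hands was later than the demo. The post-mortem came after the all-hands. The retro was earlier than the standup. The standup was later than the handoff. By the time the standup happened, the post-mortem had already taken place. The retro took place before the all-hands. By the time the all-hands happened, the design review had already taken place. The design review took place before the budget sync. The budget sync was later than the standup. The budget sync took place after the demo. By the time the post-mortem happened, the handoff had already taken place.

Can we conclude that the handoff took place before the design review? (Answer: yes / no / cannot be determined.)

No chain of stated constraints runs from the handoff to the design review, and none runs from the design review to the handoff either.
So the relative order of the handoff and the design review is not fixed by the given facts.

cannot be determined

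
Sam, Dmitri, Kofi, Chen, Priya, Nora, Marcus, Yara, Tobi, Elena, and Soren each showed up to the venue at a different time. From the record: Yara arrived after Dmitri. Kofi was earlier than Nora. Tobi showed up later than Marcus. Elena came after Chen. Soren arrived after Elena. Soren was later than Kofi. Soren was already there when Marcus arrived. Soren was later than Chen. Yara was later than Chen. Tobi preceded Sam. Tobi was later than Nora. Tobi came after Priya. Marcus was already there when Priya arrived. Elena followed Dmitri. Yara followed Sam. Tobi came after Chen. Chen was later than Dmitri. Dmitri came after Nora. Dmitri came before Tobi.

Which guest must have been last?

Yara

Every other guest has a chain of constraints placing them before Yara, so Yara is last.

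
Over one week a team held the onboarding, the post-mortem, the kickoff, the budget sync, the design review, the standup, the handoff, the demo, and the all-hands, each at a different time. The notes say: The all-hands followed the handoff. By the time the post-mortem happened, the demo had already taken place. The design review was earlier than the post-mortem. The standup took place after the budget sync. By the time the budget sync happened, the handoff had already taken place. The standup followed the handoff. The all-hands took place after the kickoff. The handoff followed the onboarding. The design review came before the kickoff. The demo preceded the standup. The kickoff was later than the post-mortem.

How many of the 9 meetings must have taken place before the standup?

Directly stated before the standup: the budget sync, the demo, and the handoff.
The onboarding reaches the standup via the onboarding → the handoff → the standup.
No chain forces the kickoff (or any of the others) ahead of the standup.
That's the budget sync, the demo, the handoff, and the onboarding — 4 in all.

4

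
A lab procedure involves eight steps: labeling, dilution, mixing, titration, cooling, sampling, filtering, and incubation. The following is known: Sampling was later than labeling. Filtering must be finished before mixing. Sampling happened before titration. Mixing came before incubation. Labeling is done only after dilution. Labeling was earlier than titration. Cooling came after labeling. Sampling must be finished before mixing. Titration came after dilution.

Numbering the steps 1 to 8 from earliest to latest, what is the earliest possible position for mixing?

5

Dilution, filtering, labeling, and sampling must all come before mixing — 4 forced predecessors.
Nothing else is forced ahead of mixing, so its earliest slot is position 4 + 1 = 5.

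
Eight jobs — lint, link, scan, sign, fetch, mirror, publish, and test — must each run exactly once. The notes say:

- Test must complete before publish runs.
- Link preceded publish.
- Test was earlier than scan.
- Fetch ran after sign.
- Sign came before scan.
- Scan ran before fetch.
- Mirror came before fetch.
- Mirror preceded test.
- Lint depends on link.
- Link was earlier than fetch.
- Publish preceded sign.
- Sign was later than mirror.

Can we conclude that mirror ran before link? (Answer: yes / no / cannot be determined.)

No chain of stated constraints runs from mirror to link, and none runs from link to mirror either.
So the relative order of mirror and link is not fixed by the given facts.

cannot be determined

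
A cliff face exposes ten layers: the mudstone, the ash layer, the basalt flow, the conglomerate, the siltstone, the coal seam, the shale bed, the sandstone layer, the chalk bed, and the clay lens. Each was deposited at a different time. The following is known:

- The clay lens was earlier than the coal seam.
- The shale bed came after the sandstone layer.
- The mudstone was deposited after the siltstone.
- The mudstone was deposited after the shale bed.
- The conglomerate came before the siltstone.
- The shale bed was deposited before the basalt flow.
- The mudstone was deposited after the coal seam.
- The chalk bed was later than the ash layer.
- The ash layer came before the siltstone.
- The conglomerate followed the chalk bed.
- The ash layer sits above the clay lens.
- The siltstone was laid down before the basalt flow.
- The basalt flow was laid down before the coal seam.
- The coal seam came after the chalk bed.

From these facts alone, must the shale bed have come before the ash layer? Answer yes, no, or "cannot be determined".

cannot be determined

No chain of stated constraints runs from the shale bed to the ash layer, and none runs from the ash layer to the shale bed either.
So the relative order of the shale bed and the ash layer is not fixed by the given facts.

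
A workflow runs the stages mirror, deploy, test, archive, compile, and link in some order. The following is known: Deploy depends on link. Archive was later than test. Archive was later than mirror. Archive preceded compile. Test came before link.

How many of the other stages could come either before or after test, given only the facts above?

Forced after test: archive, compile, deploy, and link.
That leaves mirror with no forced order relative to test — 1.

1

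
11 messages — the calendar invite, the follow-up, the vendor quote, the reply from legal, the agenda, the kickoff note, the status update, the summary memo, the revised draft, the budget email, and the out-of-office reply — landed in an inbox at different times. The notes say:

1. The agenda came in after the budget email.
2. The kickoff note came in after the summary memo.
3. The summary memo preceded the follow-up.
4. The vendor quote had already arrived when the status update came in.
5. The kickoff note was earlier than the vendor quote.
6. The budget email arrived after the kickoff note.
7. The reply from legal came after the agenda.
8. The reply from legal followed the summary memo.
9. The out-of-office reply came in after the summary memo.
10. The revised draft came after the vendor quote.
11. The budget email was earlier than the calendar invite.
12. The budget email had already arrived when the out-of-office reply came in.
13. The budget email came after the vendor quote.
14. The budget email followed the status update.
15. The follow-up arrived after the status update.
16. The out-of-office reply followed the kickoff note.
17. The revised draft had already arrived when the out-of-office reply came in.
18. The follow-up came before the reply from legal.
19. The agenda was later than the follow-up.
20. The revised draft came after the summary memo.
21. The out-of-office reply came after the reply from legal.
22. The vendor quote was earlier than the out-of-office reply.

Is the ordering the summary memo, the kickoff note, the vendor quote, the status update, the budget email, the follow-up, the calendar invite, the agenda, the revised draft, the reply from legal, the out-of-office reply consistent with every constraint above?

yes

Check each stated constraint against the proposed order — e.g. the summary memo is ahead of the reply from legal; the summary memo is ahead of the out-of-office reply. Every pair is in the required order; nothing is violated.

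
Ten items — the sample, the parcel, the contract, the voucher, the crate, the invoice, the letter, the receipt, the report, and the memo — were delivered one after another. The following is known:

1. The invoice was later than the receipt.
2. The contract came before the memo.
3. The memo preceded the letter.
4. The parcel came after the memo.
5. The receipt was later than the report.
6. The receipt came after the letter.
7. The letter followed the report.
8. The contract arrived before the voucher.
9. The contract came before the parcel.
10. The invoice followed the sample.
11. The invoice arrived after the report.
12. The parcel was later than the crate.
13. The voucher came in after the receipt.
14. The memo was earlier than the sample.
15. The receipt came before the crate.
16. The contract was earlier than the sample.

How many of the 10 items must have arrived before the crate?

Directly stated before the crate: the receipt.
The contract reaches the crate via the contract → the memo → the letter → the receipt → the crate.
The letter reaches the crate via the letter → the receipt → the crate.
The memo reaches the crate via the memo → the letter → the receipt → the crate.
Likewise the report reaches the crate by chaining the stated constraints.
That's the contract, the letter, the memo, the receipt, and the report — 5 in all.

5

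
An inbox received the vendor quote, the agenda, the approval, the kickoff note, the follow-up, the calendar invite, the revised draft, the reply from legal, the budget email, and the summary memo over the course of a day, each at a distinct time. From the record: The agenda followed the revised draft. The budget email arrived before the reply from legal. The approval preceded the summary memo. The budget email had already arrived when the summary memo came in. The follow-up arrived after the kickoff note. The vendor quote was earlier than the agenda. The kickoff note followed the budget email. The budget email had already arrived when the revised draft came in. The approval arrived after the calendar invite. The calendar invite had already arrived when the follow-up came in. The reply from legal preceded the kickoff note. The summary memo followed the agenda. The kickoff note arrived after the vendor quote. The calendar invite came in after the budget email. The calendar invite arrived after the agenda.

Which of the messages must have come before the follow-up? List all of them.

the agenda, the budget email, the calendar invite, the kickoff note, the reply from legal, the revised draft, the vendor quote

Directly stated before the follow-up: the calendar invite and the kickoff note.
The agenda reaches the follow-up via the agenda → the calendar invite → the follow-up.
The budget email reaches the follow-up via the budget email → the kickoff note → the follow-up.
The reply from legal reaches the follow-up via the reply from legal → the kickoff note → the follow-up.
Likewise the revised draft and the vendor quote each reach the follow-up by chaining the stated constraints.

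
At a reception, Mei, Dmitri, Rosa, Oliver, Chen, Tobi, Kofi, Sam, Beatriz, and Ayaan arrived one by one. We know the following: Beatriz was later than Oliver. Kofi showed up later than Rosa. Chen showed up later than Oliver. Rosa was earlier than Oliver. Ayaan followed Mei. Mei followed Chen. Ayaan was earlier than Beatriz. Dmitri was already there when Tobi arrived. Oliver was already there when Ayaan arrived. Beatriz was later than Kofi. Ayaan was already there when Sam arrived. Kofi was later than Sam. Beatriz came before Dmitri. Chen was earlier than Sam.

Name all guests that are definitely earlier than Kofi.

Directly stated before Kofi: Rosa and Sam.
Ayaan reaches Kofi via Ayaan → Sam → Kofi.
Chen reaches Kofi via Chen → Sam → Kofi.
Mei reaches Kofi via Mei → Ayaan → Sam → Kofi.
Likewise Oliver reaches Kofi by chaining the stated constraints.
No chain forces Tobi (or any of the others) ahead of Kofi.

Ayaan, Chen, Mei, Oliver, Rosa, Sam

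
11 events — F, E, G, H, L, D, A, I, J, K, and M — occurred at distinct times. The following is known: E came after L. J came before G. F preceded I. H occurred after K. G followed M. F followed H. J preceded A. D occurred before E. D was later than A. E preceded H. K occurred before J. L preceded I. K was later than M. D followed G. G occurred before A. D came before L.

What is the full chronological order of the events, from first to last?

M, K, J, G, A, D, L, E, H, F, I

The constraints fix every adjacent pair, so only one ordering works:
M → K → J → G → A → D → L → E → H → F → I.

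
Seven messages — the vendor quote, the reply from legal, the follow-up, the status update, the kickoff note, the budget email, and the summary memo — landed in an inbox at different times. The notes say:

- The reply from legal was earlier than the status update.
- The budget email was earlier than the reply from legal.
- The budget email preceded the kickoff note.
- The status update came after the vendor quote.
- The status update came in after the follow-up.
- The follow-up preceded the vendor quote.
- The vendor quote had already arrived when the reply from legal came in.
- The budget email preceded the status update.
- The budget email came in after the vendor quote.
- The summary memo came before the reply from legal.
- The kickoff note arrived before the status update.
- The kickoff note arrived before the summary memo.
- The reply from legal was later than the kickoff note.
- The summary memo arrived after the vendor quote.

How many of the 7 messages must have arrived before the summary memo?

Directly stated before the summary memo: the kickoff note and the vendor quote.
The budget email reaches the summary memo via the budget email → the kickoff note → the summary memo.
The follow-up reaches the summary memo via the follow-up → the vendor quote → the summary memo.
That's the budget email, the follow-up, the kickoff note, and the vendor quote — 4 in all.

4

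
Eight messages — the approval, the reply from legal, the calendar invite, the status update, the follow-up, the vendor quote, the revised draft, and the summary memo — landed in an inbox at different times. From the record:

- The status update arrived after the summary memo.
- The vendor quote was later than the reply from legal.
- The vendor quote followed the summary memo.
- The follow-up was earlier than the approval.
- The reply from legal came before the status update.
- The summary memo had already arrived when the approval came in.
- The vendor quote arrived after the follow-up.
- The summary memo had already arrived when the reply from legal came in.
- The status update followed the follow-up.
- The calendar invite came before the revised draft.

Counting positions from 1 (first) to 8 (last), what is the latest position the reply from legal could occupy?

The reply from legal must come before the status update and the vendor quote — 2 messages forced after it.
Everything else can be placed before the reply from legal in some valid order, so the reply from legal can sit as late as position 8 − 2 = 6.

6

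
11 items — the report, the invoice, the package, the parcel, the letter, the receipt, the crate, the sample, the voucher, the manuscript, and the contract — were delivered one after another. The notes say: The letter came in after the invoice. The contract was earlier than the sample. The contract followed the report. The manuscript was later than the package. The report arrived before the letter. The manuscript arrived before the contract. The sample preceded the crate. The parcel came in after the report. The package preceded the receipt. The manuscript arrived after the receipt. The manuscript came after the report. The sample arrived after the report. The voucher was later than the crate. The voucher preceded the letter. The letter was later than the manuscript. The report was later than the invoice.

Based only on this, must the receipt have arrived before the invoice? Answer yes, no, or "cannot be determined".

No chain of stated constraints runs from the receipt to the invoice, and none runs from the invoice to the receipt either.
So the relative order of the receipt and the invoice is not fixed by the given facts.

cannot be determined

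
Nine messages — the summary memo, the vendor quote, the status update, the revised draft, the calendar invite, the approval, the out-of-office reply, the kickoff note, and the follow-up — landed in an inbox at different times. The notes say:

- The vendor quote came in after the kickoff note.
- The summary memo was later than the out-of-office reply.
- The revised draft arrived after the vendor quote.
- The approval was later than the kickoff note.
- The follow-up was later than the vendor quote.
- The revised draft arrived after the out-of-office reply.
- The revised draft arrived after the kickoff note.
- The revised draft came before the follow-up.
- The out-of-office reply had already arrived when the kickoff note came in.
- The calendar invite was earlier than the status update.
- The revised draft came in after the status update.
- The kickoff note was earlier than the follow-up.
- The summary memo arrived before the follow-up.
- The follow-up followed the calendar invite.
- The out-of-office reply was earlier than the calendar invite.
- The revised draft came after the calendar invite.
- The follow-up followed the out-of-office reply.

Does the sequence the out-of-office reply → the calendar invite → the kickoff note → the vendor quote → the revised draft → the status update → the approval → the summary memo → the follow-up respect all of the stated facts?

The constraints require the status update before the revised draft, but in the proposed sequence the revised draft appears ahead of the status update. That one violation is enough.

no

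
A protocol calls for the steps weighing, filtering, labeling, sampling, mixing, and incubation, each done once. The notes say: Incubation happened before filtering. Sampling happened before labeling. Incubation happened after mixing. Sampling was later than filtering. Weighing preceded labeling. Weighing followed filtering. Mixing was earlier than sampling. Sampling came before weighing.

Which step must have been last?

labeling

Every other step has a chain of constraints placing it before labeling, so labeling is last.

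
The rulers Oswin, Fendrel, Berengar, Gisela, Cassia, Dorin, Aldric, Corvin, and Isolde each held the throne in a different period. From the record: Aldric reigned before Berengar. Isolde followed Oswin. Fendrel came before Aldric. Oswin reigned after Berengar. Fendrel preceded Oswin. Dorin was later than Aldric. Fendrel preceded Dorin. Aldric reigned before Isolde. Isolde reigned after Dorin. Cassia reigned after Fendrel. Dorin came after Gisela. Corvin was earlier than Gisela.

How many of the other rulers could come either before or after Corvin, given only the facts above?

Forced after Corvin: Dorin, Gisela, and Isolde.
That leaves Aldric, Berengar, Cassia, Fendrel, and Oswin with no forced order relative to Corvin — 5.

5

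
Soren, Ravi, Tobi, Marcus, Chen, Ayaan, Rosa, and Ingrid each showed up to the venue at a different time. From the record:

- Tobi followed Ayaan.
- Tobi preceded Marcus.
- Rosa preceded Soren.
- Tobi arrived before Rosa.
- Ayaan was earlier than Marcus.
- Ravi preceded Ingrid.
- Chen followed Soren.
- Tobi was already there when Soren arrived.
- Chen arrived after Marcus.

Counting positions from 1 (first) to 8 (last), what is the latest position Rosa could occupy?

6

Rosa must come before Chen and Soren — 2 guests forced after them.
Everything else can be placed before Rosa in some valid order, so Rosa can sit as late as position 8 − 2 = 6.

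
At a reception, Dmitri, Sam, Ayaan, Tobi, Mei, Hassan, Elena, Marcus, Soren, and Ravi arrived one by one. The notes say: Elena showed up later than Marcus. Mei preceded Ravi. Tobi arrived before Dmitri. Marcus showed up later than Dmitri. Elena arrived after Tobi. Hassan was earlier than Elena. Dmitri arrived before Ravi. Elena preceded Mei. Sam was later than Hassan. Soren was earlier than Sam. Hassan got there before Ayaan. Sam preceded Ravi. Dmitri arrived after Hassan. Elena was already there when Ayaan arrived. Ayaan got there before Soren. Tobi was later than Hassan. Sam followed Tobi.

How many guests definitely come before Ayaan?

5

Directly stated before Ayaan: Elena and Hassan.
Dmitri reaches Ayaan via Dmitri → Marcus → Elena → Ayaan.
Marcus reaches Ayaan via Marcus → Elena → Ayaan.
Tobi reaches Ayaan via Tobi → Elena → Ayaan.
No chain forces Ravi (or any of the others) ahead of Ayaan.
That's Dmitri, Elena, Hassan, Marcus, and Tobi — 5 in all.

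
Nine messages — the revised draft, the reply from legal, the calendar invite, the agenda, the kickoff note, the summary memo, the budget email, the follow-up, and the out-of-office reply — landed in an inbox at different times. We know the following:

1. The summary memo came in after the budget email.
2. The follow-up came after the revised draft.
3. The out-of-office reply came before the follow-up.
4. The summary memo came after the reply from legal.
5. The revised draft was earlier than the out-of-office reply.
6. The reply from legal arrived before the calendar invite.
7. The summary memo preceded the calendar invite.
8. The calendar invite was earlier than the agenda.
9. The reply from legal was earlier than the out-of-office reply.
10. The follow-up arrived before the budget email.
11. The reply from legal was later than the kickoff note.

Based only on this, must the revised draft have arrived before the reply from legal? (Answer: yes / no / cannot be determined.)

No chain of stated constraints runs from the revised draft to the reply from legal, and none runs from the reply from legal to the revised draft either.
So the relative order of the revised draft and the reply from legal is not fixed by the given facts.

cannot be determined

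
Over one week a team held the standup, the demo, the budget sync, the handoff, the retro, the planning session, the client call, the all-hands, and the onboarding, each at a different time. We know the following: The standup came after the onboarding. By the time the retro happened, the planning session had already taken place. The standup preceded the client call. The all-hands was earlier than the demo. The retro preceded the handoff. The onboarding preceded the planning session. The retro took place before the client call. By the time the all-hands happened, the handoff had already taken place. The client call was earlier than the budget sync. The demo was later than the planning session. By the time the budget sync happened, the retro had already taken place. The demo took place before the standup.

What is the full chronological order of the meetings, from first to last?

The constraints fix every adjacent pair, so only one ordering works:
the onboarding → the planning session → the retro → the handoff → the all-hands → the demo → the standup → the client call → the budget sync.

the onboarding, the planning session, the retro, the handoff, the all-hands, the demo, the standup, the client call, the budget sync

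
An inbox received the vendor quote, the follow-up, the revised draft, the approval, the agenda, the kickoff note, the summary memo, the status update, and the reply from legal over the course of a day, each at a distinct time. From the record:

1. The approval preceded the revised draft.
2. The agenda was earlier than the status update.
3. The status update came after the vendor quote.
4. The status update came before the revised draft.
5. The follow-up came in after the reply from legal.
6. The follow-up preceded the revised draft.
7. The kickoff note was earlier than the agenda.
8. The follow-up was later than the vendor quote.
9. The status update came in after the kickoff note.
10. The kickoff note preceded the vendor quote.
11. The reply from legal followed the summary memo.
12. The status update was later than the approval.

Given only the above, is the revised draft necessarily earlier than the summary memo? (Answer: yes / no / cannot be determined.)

no

Tracing the constraints gives the summary memo → the reply from legal → the follow-up → the revised draft, so the summary memo must come before the revised draft.
That means the revised draft cannot be before the summary memo.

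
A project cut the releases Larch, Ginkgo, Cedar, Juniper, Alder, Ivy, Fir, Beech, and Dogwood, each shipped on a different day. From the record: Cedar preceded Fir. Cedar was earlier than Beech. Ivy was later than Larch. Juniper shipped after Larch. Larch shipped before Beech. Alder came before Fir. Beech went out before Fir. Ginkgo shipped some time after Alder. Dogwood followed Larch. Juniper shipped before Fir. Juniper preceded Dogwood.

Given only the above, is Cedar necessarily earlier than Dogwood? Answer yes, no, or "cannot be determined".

cannot be determined

No chain of stated constraints runs from Cedar to Dogwood, and none runs from Dogwood to Cedar either.
So the relative order of Cedar and Dogwood is not fixed by the given facts.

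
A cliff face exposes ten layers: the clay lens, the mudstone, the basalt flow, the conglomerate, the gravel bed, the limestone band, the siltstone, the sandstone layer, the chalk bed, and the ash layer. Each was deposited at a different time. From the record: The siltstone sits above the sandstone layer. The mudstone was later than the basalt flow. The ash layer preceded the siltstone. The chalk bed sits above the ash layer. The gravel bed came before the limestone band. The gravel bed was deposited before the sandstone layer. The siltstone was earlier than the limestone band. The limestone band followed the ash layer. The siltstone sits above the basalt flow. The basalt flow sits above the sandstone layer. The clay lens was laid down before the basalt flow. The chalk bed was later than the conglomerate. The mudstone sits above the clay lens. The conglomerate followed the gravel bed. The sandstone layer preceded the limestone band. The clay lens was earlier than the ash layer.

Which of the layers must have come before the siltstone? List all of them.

Directly stated before the siltstone: the ash layer, the basalt flow, and the sandstone layer.
The clay lens reaches the siltstone via the clay lens → the ash layer → the siltstone.
The gravel bed reaches the siltstone via the gravel bed → the sandstone layer → the siltstone.
No chain forces the limestone band (or any of the others) ahead of the siltstone.

the ash layer, the basalt flow, the clay lens, the gravel bed, the sandstone layer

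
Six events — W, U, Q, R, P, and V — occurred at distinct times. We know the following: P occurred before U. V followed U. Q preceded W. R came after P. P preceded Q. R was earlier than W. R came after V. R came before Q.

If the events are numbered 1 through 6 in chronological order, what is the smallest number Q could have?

P, R, U, and V must all come before Q — 4 forced predecessors.
Nothing else is forced ahead of Q, so its earliest slot is position 4 + 1 = 5.

5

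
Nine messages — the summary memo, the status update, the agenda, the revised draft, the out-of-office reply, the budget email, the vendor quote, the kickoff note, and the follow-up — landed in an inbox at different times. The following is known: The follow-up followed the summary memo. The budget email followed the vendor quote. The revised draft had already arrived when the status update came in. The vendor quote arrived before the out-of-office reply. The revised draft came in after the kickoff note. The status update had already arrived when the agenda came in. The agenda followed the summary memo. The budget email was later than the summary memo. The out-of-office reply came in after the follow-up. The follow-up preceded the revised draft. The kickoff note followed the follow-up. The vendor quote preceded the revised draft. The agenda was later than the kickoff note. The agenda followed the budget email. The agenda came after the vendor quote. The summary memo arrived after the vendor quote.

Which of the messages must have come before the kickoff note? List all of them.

the follow-up, the summary memo, the vendor quote

Directly stated before the kickoff note: the follow-up.
The summary memo reaches the kickoff note via the summary memo → the follow-up → the kickoff note.
The vendor quote reaches the kickoff note via the vendor quote → the summary memo → the follow-up → the kickoff note.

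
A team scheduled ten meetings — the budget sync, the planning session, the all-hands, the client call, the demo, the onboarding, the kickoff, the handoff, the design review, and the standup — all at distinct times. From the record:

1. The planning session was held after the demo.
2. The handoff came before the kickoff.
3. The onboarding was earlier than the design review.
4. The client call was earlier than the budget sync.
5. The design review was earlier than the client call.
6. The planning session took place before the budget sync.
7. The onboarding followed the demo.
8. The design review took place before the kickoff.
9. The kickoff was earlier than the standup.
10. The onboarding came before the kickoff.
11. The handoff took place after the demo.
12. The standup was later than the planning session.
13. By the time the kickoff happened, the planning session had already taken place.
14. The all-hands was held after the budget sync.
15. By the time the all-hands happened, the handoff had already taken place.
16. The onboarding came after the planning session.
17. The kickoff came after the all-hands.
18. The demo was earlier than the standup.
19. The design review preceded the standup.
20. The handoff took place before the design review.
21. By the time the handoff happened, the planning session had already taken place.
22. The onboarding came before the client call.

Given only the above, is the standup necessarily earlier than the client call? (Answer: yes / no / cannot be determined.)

Tracing the constraints gives the client call → the budget sync → the all-hands → the kickoff → the standup, so the client call must come before the standup.
That means the standup cannot be before the client call.

no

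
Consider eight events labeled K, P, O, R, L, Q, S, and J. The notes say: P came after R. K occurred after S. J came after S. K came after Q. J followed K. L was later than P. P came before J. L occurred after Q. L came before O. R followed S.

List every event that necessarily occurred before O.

L, P, Q, R, S

Directly stated before O: L.
P reaches O via P → L → O.
Q reaches O via Q → L → O.
R reaches O via R → P → L → O.
Likewise S reaches O by chaining the stated constraints.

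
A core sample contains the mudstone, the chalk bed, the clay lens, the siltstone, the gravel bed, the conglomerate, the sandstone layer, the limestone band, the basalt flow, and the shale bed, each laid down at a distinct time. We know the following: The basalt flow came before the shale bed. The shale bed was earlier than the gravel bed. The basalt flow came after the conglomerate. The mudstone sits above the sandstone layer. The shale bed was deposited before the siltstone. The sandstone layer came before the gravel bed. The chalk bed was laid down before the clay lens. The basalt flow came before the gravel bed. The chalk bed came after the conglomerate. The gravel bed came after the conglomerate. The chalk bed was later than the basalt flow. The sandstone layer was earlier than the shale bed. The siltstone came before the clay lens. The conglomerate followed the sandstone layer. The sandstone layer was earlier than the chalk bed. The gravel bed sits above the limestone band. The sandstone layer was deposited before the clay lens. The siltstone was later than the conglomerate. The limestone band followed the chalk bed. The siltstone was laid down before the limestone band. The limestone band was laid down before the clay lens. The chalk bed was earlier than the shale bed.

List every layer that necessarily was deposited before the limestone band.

the basalt flow, the chalk bed, the conglomerate, the sandstone layer, the shale bed, the siltstone

Directly stated before the limestone band: the chalk bed and the siltstone.
The basalt flow reaches the limestone band via the basalt flow → the chalk bed → the limestone band.
The conglomerate reaches the limestone band via the conglomerate → the chalk bed → the limestone band.
The sandstone layer reaches the limestone band via the sandstone layer → the chalk bed → the limestone band.
Likewise the shale bed reaches the limestone band by chaining the stated constraints.
No chain forces the gravel bed (or any of the others) ahead of the limestone band.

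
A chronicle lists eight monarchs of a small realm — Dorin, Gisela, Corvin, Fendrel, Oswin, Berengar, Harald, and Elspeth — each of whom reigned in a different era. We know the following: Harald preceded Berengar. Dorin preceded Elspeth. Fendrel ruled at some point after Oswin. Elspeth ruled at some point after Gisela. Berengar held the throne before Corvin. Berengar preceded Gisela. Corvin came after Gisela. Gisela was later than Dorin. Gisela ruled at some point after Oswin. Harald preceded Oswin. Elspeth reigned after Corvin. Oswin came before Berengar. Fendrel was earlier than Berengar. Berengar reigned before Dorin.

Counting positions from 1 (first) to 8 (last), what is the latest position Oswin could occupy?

Oswin must come before Berengar, Corvin, Dorin, Elspeth, Fendrel, and Gisela — 6 rulers forced after them.
Everything else can be placed before Oswin in some valid order, so Oswin can sit as late as position 8 − 6 = 2.

2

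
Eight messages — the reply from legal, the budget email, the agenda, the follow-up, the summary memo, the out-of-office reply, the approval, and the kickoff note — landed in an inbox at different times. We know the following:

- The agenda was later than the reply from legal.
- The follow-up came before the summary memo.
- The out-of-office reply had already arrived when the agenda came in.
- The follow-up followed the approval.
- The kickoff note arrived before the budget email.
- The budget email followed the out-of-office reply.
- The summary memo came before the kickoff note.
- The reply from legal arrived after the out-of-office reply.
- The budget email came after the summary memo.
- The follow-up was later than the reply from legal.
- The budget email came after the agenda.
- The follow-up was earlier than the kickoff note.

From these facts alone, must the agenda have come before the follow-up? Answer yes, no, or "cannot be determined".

No chain of stated constraints runs from the agenda to the follow-up, and none runs from the follow-up to the agenda either.
So the relative order of the agenda and the follow-up is not fixed by the given facts.

cannot be determined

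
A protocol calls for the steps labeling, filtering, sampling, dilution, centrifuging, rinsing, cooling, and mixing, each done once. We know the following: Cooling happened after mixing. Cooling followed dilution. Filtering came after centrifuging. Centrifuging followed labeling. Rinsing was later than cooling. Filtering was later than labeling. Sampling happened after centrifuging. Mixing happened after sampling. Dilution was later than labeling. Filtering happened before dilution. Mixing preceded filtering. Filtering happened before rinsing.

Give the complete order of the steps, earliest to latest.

The constraints fix every adjacent pair, so only one ordering works:
labeling → centrifuging → sampling → mixing → filtering → dilution → cooling → rinsing.

labeling, centrifuging, sampling, mixing, filtering, dilution, cooling, rinsing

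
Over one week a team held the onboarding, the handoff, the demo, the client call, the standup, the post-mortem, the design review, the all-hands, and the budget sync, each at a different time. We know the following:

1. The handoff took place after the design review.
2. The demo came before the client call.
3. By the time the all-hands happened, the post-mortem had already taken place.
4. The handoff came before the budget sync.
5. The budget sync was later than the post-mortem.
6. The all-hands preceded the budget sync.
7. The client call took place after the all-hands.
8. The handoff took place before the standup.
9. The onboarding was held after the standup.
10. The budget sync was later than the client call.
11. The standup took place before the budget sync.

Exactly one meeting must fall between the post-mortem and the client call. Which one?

the all-hands

Tracing the constraints gives the post-mortem → the all-hands → the client call, so the all-hands sits after the post-mortem and before the client call.
No other meeting is forced both after the post-mortem and before the client call.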